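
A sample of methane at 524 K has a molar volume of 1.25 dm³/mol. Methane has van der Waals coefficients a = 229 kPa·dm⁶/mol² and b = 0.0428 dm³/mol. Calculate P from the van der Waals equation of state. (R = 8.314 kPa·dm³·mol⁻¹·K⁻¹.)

P ≈ 3462 kPa

P = RT/(V_m − b) − a/V_m²
RT/(V_m − b) = (8.314)(524)/(1.25 − 0.0428) = 4356.5/1.2072 = 3608.8 kPa
a/V_m² = 229/(1.25)² = 146.56 kPa
P = 3608.8 − 146.56 = 3462 kPa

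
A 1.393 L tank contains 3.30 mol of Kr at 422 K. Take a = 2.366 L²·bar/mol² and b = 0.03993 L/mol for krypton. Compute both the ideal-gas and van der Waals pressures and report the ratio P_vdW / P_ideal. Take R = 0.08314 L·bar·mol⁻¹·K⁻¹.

P_vdW / P_ideal ≈ 0.9447

Ideal: P_ideal = nRT/V = (3.30)(0.08314)(422)/1.393 = 83.1161 bar
vdW: P = nRT/(V − nb) − a n²/V² = 115.781/1.26123 − 25.7657/1.94045 = 91.8001 − 13.2782 = 78.5219 bar
Ratio = 78.5219/83.1161 = 0.9447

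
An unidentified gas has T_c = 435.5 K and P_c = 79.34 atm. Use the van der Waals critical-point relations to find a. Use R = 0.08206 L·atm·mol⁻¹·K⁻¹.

a ≈ 6.791 L²·atm/mol²

From T_c = 8a/(27Rb) and P_c = a/(27b²): a = 27 R² T_c²/(64 P_c).
a = 27×(0.08206)²×(435.5)²/(64×79.34) = 34483/5077.8 = 6.791 L²·atm/mol²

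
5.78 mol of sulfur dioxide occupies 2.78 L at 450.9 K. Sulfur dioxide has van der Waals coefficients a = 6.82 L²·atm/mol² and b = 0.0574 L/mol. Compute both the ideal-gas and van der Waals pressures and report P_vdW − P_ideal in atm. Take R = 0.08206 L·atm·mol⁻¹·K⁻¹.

Ideal: P_ideal = nRT/V = (5.78)(0.08206)(450.9)/2.78 = 76.9298 atm
vdW: P = nRT/(V − nb) − a n²/V² = 213.865/2.44823 − 227.845/7.72840 = 87.3549 − 29.4815 = 57.8734 atm
ΔP = 57.8734 − 76.9298 = -19.06 atm

ΔP ≈ -19.06 atm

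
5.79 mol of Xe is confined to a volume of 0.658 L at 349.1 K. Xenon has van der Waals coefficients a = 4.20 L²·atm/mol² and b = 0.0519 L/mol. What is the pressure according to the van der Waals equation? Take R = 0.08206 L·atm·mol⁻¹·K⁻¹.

P = nRT/(V − nb) − a n²/V²
nRT/(V − nb) = (5.79)(0.08206)(349.1)/(0.658 − 5.79×0.0519) = 165.87/0.35750 = 463.97 atm
a n²/V² = (4.20)(5.79)²/(0.658)² = 325.20 atm
P = 463.97 − 325.20 = 138.8 atm

P ≈ 138.8 atm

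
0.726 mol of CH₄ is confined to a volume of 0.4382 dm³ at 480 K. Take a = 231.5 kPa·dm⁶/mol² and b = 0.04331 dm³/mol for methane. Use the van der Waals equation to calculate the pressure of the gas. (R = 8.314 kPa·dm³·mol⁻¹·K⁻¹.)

P ≈ 6487 kPa

P = nRT/(V − nb) − a n²/V²
nRT/(V − nb) = (0.726)(8.314)(480)/(0.4382 − 0.726×0.04331) = 2897.3/0.40676 = 7122.9 kPa
a n²/V² = (231.5)(0.726)²/(0.4382)² = 635.45 kPa
P = 7122.9 − 635.45 = 6487 kPa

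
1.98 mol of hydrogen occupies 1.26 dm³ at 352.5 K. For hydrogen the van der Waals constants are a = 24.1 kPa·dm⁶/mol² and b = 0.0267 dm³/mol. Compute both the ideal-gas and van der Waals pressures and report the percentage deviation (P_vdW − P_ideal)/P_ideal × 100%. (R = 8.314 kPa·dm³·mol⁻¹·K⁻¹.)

3.09 %

Ideal: P_ideal = nRT/V = (1.98)(8.314)(352.5)/1.26 = 4605.36 kPa
vdW: P = nRT/(V − nb) − a n²/V² = 5802.76/1.20713 − 94.4816/1.58760 = 4807.07 − 59.5122 = 4747.56 kPa
% deviation = (4747.56 − 4605.36)/4605.36 × 100% = 3.09%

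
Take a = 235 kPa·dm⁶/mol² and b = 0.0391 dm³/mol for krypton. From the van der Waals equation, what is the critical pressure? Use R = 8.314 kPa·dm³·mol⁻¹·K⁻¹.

P_c ≈ 5693 kPa

For a van der Waals gas, P_c = a/(27b²).
P_c = 235/(27×(0.0391)²) = 235/0.041278 = 5693 kPa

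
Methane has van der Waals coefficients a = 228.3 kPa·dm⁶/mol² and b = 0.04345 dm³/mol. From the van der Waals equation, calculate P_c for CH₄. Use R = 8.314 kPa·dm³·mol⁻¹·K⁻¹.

P_c ≈ 4479 kPa

For a van der Waals gas, P_c = a/(27b²).
P_c = 228.3/(27×(0.04345)²) = 228.3/0.050973 = 4479 kPa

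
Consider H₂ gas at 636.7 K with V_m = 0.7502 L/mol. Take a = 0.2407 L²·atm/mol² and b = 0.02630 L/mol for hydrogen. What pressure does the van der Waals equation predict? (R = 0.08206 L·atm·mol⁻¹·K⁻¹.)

P ≈ 71.75 atm

P = RT/(V_m − b) − a/V_m²
RT/(V_m − b) = (0.08206)(636.7)/(0.7502 − 0.02630) = 52.248/0.72390 = 72.176 atm
a/V_m² = 0.2407/(0.7502)² = 0.42768 atm
P = 72.176 − 0.42768 = 71.75 atm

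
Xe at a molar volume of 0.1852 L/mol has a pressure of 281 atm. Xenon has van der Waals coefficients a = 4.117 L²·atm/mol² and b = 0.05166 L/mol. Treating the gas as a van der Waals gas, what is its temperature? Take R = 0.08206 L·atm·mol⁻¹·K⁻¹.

T ≈ 652.6 K

T = (P + a/V_m²)(V_m − b)/R
P + a/V_m² = 281 + 4.117/(0.1852)² = 401.03 atm
V_m − b = 0.1852 − 0.05166 = 0.13354 L/mol
T = (401.03)(0.13354)/0.08206 = 652.6 K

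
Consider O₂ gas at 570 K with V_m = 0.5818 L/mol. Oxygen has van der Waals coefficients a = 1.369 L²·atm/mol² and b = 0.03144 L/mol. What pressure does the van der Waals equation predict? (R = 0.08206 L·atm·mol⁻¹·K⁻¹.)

P ≈ 80.94 atm

P = RT/(V_m − b) − a/V_m²
RT/(V_m − b) = (0.08206)(570)/(0.5818 − 0.03144) = 46.774/0.55036 = 84.988 atm
a/V_m² = 1.369/(0.5818)² = 4.0444 atm
P = 84.988 − 4.0444 = 80.94 atm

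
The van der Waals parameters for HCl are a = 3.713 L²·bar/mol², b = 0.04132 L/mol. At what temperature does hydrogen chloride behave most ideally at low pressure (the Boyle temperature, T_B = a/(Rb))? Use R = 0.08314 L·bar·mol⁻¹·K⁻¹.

T_B ≈ 1081 K

For a van der Waals gas the second virial coefficient B₂ = b − a/(RT) vanishes at T_B = a/(Rb).
T_B = 3.713/(0.08314×0.04132) = 3.713/0.0034353 = 1081 K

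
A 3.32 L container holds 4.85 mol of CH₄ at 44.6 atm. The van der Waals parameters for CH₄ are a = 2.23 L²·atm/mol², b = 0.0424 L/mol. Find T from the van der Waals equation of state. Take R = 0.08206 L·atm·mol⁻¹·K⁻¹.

T ≈ 386.2 K

T = (P + a n²/V²)(V − nb)/(nR)
P + a n²/V² = 44.6 + (2.23)(4.85)²/(3.32)² = 49.359 atm
V − nb = 3.32 − (4.85)(0.0424) = 3.1144 L
T = (49.359)(3.1144)/((4.85)(0.08206)) = 386.2 K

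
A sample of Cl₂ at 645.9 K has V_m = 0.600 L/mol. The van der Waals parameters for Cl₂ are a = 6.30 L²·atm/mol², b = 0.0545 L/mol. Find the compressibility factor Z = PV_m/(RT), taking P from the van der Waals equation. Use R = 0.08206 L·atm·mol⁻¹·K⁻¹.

Z ≈ 0.9018

P = RT/(V_m − b) − a/V_m² = (0.08206)(645.9)/(0.600 − 0.0545) − 6.30/(0.600)²
  = 53.003/0.54550 − 17.500 = 97.164 − 17.500 = 79.664 atm
Z = PV_m/(RT) = (79.664)(0.600)/((0.08206)(645.9)) = 47.798/53.003 = 0.9018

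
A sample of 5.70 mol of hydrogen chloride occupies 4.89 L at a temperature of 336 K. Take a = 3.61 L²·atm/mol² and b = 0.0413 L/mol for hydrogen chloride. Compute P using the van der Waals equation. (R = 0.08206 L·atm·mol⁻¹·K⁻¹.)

P ≈ 28.86 atm

P = nRT/(V − nb) − a n²/V²
nRT/(V − nb) = (5.70)(0.08206)(336)/(4.89 − 5.70×0.0413) = 157.16/4.6546 = 33.764 atm
a n²/V² = (3.61)(5.70)²/(4.89)² = 4.9050 atm
P = 33.764 − 4.9050 = 28.86 atm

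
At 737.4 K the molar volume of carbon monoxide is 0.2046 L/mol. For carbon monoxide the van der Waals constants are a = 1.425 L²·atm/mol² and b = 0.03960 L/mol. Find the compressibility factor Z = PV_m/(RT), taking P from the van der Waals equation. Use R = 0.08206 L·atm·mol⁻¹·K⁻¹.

P = RT/(V_m − b) − a/V_m² = (0.08206)(737.4)/(0.2046 − 0.03960) − 1.425/(0.2046)²
  = 60.511/0.16500 − 34.041 = 366.73 − 34.041 = 332.69 atm
Z = PV_m/(RT) = (332.69)(0.2046)/((0.08206)(737.4)) = 68.068/60.511 = 1.125

Z ≈ 1.125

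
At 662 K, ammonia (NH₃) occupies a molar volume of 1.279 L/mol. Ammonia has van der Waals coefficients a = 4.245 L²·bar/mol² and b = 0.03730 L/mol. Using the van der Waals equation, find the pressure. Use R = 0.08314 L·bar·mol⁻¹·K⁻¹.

P = RT/(V_m − b) − a/V_m²
RT/(V_m − b) = (0.08314)(662)/(1.279 − 0.03730) = 55.039/1.2417 = 44.326 bar
a/V_m² = 4.245/(1.279)² = 2.5950 bar
P = 44.326 − 2.5950 = 41.73 bar

P ≈ 41.73 bar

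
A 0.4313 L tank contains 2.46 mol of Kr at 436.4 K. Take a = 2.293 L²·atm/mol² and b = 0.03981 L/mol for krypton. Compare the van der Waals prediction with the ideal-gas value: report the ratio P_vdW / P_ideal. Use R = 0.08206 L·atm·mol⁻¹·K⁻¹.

Ideal: P_ideal = nRT/V = (2.46)(0.08206)(436.4)/0.4313 = 204.255 atm
vdW: P = nRT/(V − nb) − a n²/V² = 88.0950/0.333367 − 13.8763/0.186020 = 264.258 − 74.5957 = 189.662 atm
Ratio = 189.662/204.255 = 0.9286

P_vdW / P_ideal ≈ 0.9286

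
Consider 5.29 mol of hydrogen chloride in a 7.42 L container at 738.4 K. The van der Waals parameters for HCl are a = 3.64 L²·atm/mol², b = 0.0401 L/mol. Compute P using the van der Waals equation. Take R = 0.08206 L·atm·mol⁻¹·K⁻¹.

P ≈ 42.62 atm

P = nRT/(V − nb) − a n²/V²
nRT/(V − nb) = (5.29)(0.08206)(738.4)/(7.42 − 5.29×0.0401) = 320.54/7.2079 = 44.471 atm
a n²/V² = (3.64)(5.29)²/(7.42)² = 1.8501 atm
P = 44.471 − 1.8501 = 42.62 atm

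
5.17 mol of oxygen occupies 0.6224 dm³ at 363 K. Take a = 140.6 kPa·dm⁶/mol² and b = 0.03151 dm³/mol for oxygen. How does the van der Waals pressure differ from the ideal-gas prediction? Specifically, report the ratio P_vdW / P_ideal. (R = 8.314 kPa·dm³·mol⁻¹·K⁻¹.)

Ideal: P_ideal = nRT/V = (5.17)(8.314)(363)/0.6224 = 25069.0 kPa
vdW: P = nRT/(V − nb) − a n²/V² = 15603.0/0.459493 − 3758.08/0.387382 = 33957.0 − 9701.23 = 24255.8 kPa
Ratio = 24255.8/25069.0 = 0.9676

P_vdW / P_ideal ≈ 0.9676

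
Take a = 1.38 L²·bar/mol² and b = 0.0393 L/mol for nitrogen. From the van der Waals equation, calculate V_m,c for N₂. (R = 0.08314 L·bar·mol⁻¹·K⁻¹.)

For a van der Waals gas, V_m,c = 3b.
V_m,c = 3×0.0393 = 0.1179 L/mol

V_m,c ≈ 0.1179 L/mol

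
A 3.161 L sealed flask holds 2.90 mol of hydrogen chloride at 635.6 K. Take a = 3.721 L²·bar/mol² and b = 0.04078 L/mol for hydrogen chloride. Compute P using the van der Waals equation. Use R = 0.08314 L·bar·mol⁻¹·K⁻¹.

P ≈ 47.23 bar

P = nRT/(V − nb) − a n²/V²
nRT/(V − nb) = (2.90)(0.08314)(635.6)/(3.161 − 2.90×0.04078) = 153.25/3.0427 = 50.366 bar
a n²/V² = (3.721)(2.90)²/(3.161)² = 3.1319 bar
P = 50.366 − 3.1319 = 47.23 bar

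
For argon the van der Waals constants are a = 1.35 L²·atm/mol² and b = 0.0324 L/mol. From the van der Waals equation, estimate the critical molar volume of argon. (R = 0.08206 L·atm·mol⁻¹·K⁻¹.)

For a van der Waals gas, V_m,c = 3b.
V_m,c = 3×0.0324 = 0.09720 L/mol

V_m,c ≈ 0.09720 L/mol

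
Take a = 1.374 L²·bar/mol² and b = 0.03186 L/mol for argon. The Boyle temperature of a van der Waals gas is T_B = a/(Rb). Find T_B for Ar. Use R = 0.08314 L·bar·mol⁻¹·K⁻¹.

T_B ≈ 518.7 K

For a van der Waals gas the second virial coefficient B₂ = b − a/(RT) vanishes at T_B = a/(Rb).
T_B = 1.374/(0.08314×0.03186) = 1.374/0.0026488 = 518.7 K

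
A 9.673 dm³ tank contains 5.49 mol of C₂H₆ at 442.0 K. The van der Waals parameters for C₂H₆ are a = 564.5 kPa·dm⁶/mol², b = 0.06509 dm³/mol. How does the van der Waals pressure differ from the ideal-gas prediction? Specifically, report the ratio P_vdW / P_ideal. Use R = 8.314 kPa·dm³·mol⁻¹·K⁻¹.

Ideal: P_ideal = nRT/V = (5.49)(8.314)(442.0)/9.673 = 2085.66 kPa
vdW: P = nRT/(V − nb) − a n²/V² = 20174.6/9.31566 − 17014.1/93.5669 = 2165.67 − 181.839 = 1983.83 kPa
Ratio = 1983.83/2085.66 = 0.9512

P_vdW / P_ideal ≈ 0.9512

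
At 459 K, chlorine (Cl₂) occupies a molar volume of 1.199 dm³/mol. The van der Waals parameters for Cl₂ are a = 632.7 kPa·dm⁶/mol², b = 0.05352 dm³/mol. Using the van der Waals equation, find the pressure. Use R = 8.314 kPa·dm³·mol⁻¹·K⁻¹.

P ≈ 2891 kPa

P = RT/(V_m − b) − a/V_m²
RT/(V_m − b) = (8.314)(459)/(1.199 − 0.05352) = 3816.1/1.1455 = 3331.4 kPa
a/V_m² = 632.7/(1.199)² = 440.11 kPa
P = 3331.4 − 440.11 = 2891 kPa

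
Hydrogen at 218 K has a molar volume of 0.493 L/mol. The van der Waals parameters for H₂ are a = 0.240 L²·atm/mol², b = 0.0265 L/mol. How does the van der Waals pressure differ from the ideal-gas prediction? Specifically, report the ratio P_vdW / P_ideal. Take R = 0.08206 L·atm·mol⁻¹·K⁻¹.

P_vdW / P_ideal ≈ 1.030

Ideal: P_ideal = RT/V_m = (0.08206)(218)/0.493 = 36.2862 atm
vdW: P = RT/(V_m − b) − a/V_m² = 17.8891/0.466500 − 0.240/0.243049 = 38.3475 − 0.987455 = 37.3600 atm
Ratio = 37.3600/36.2862 = 1.030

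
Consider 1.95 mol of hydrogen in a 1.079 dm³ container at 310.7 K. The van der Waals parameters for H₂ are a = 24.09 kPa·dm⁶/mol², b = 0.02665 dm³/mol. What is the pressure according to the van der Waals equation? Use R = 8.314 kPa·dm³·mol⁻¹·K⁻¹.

P ≈ 4826 kPa

P = nRT/(V − nb) − a n²/V²
nRT/(V − nb) = (1.95)(8.314)(310.7)/(1.079 − 1.95×0.02665) = 5037.2/1.0270 = 4904.8 kPa
a n²/V² = (24.09)(1.95)²/(1.079)² = 78.680 kPa
P = 4904.8 − 78.680 = 4826 kPa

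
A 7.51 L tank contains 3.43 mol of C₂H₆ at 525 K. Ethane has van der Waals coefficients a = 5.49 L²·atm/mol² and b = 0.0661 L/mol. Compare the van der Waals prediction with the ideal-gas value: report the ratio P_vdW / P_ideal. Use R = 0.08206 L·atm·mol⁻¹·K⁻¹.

P_vdW / P_ideal ≈ 0.9729

Ideal: P_ideal = nRT/V = (3.43)(0.08206)(525)/7.51 = 19.6764 atm
vdW: P = nRT/(V − nb) − a n²/V² = 147.770/7.28328 − 64.5893/56.4001 = 20.2889 − 1.14520 = 19.1437 atm
Ratio = 19.1437/19.6764 = 0.9729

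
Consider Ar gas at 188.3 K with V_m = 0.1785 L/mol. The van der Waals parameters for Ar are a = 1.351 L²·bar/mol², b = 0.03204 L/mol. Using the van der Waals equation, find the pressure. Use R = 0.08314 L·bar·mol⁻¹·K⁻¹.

P ≈ 64.49 bar

P = RT/(V_m − b) − a/V_m²
RT/(V_m − b) = (0.08314)(188.3)/(0.1785 − 0.03204) = 15.655/0.14646 = 106.89 bar
a/V_m² = 1.351/(0.1785)² = 42.401 bar
P = 106.89 − 42.401 = 64.49 bar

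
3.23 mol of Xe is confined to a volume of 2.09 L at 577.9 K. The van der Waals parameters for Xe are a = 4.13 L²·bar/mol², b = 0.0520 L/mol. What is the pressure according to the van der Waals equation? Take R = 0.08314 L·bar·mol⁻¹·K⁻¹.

P = nRT/(V − nb) − a n²/V²
nRT/(V − nb) = (3.23)(0.08314)(577.9)/(2.09 − 3.23×0.0520) = 155.19/1.9220 = 80.744 bar
a n²/V² = (4.13)(3.23)²/(2.09)² = 9.8642 bar
P = 80.744 − 9.8642 = 70.88 bar

P ≈ 70.88 bar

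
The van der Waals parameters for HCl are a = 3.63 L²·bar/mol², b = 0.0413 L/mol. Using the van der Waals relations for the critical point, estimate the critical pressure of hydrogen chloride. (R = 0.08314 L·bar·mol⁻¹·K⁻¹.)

For a van der Waals gas, P_c = a/(27b²).
P_c = 3.63/(27×(0.0413)²) = 3.63/0.046054 = 78.82 bar

P_c ≈ 78.82 bar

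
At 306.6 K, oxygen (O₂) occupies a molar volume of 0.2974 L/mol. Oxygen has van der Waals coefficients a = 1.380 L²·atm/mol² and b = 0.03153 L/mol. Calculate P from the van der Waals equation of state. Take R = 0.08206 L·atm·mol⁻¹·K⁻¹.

P = RT/(V_m − b) − a/V_m²
RT/(V_m − b) = (0.08206)(306.6)/(0.2974 − 0.03153) = 25.160/0.26587 = 94.633 atm
a/V_m² = 1.380/(0.2974)² = 15.603 atm
P = 94.633 − 15.603 = 79.03 atm

P ≈ 79.03 atm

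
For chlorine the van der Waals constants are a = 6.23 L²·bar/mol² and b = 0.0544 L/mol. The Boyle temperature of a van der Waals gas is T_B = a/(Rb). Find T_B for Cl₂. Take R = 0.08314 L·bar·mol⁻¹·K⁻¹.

For a van der Waals gas the second virial coefficient B₂ = b − a/(RT) vanishes at T_B = a/(Rb).
T_B = 6.23/(0.08314×0.0544) = 6.23/0.0045228 = 1377 K

T_B ≈ 1377 K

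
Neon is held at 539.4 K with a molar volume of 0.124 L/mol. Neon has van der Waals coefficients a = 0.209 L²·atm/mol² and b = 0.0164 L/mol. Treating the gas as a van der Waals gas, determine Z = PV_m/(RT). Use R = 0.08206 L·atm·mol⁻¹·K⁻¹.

P = RT/(V_m − b) − a/V_m² = (0.08206)(539.4)/(0.124 − 0.0164) − 0.209/(0.124)²
  = 44.263/0.10760 − 13.593 = 411.37 − 13.593 = 397.78 atm
Z = PV_m/(RT) = (397.78)(0.124)/((0.08206)(539.4)) = 49.325/44.263 = 1.114

Z ≈ 1.114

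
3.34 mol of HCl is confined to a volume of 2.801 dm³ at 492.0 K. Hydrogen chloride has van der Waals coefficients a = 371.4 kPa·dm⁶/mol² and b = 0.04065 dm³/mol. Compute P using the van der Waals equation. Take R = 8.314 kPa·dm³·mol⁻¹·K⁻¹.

P ≈ 4598 kPa

P = nRT/(V − nb) − a n²/V²
nRT/(V − nb) = (3.34)(8.314)(492.0)/(2.801 − 3.34×0.04065) = 13662/2.6652 = 5126.1 kPa
a n²/V² = (371.4)(3.34)²/(2.801)² = 528.09 kPa
P = 5126.1 − 528.09 = 4598 kPa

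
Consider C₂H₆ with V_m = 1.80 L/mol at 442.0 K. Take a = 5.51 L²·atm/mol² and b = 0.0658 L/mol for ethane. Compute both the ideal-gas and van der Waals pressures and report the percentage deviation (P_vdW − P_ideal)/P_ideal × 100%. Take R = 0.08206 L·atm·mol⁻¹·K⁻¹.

-4.65 %

Ideal: P_ideal = RT/V_m = (0.08206)(442.0)/1.80 = 20.1503 atm
vdW: P = RT/(V_m − b) − a/V_m² = 36.2705/1.73420 − 5.51/3.24000 = 20.9148 − 1.70062 = 19.2142 atm
% deviation = (19.2142 − 20.1503)/20.1503 × 100% = -4.65%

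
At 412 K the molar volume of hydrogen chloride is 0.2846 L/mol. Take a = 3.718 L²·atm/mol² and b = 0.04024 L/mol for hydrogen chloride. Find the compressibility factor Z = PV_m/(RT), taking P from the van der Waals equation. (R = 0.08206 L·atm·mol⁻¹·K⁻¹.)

Z ≈ 0.7783

P = RT/(V_m − b) − a/V_m² = (0.08206)(412)/(0.2846 − 0.04024) − 3.718/(0.2846)²
  = 33.809/0.24436 − 45.903 = 138.36 − 45.903 = 92.46 atm
Z = PV_m/(RT) = (92.46)(0.2846)/((0.08206)(412)) = 26.314/33.809 = 0.7783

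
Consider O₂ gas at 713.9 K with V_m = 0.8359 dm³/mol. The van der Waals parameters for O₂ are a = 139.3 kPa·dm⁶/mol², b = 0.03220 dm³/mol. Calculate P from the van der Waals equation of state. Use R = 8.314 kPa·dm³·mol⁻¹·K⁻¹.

P ≈ 7186 kPa

P = RT/(V_m − b) − a/V_m²
RT/(V_m − b) = (8.314)(713.9)/(0.8359 − 0.03220) = 5935.4/0.80370 = 7385.1 kPa
a/V_m² = 139.3/(0.8359)² = 199.36 kPa
P = 7385.1 − 199.36 = 7186 kPa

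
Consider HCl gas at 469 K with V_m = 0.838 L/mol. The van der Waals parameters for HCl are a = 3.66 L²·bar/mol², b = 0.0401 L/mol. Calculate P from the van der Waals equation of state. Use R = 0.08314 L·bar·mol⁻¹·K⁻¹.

P = RT/(V_m − b) − a/V_m²
RT/(V_m − b) = (0.08314)(469)/(0.838 − 0.0401) = 38.993/0.79790 = 48.870 bar
a/V_m² = 3.66/(0.838)² = 5.2119 bar
P = 48.870 − 5.2119 = 43.66 bar

P ≈ 43.66 bar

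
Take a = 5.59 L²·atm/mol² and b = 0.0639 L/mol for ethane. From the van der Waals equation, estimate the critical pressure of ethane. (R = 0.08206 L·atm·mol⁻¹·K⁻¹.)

For a van der Waals gas, P_c = a/(27b²).
P_c = 5.59/(27×(0.0639)²) = 5.59/0.11025 = 50.70 atm

P_c ≈ 50.70 atm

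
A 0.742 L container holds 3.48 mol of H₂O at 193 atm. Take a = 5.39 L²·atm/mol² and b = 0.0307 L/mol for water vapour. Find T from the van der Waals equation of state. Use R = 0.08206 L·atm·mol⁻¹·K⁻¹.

T ≈ 693.0 K

T = (P + a n²/V²)(V − nb)/(nR)
P + a n²/V² = 193 + (5.39)(3.48)²/(0.742)² = 311.56 atm
V − nb = 0.742 − (3.48)(0.0307) = 0.63516 L
T = (311.56)(0.63516)/((3.48)(0.08206)) = 693.0 K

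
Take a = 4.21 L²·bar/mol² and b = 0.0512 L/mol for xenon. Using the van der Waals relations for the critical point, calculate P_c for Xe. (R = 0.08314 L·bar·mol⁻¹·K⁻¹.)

P_c ≈ 59.48 bar

For a van der Waals gas, P_c = a/(27b²).
P_c = 4.21/(27×(0.0512)²) = 4.21/0.070779 = 59.48 bar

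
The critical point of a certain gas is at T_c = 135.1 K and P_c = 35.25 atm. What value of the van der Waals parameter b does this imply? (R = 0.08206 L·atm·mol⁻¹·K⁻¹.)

b ≈ 0.03931 L/mol

From T_c = 8a/(27Rb) and P_c = a/(27b²): b = R T_c/(8 P_c).
b = (0.08206)(135.1)/(8×35.25) = 11.086/282.00 = 0.03931 L/mol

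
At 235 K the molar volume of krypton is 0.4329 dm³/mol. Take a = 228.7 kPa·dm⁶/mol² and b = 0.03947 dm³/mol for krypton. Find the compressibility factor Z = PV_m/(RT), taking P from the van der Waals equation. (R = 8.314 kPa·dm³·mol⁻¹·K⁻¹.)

Z ≈ 0.8299

P = RT/(V_m − b) − a/V_m² = (8.314)(235)/(0.4329 − 0.03947) − 228.7/(0.4329)²
  = 1953.8/0.39343 − 1220.4 = 4966.1 − 1220.4 = 3745.7 kPa
Z = PV_m/(RT) = (3745.7)(0.4329)/((8.314)(235)) = 1621.5/1953.8 = 0.8299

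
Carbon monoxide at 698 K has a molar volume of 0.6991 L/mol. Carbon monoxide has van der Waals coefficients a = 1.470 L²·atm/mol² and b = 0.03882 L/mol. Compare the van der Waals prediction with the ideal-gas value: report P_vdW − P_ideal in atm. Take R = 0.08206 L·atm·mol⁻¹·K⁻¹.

ΔP ≈ 1.809 atm

Ideal: P_ideal = RT/V_m = (0.08206)(698)/0.6991 = 81.9309 atm
vdW: P = RT/(V_m − b) − a/V_m² = 57.2779/0.660280 − 1.470/0.488741 = 86.7479 − 3.00773 = 83.7402 atm
ΔP = 83.7402 − 81.9309 = 1.809 atm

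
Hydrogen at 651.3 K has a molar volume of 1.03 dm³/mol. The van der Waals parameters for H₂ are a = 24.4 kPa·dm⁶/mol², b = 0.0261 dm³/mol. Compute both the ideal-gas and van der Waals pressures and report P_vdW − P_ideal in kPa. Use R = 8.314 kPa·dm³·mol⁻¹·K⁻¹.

ΔP ≈ 113.7 kPa

Ideal: P_ideal = RT/V_m = (8.314)(651.3)/1.03 = 5257.19 kPa
vdW: P = RT/(V_m − b) − a/V_m² = 5414.91/1.00390 − 24.4/1.06090 = 5393.87 − 22.9993 = 5370.87 kPa
ΔP = 5370.87 − 5257.19 = 113.7 kPa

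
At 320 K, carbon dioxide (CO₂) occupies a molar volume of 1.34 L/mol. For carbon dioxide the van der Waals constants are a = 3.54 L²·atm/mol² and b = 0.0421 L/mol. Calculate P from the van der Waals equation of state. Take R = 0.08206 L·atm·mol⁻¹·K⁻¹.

P = RT/(V_m − b) − a/V_m²
RT/(V_m − b) = (0.08206)(320)/(1.34 − 0.0421) = 26.259/1.2979 = 20.232 atm
a/V_m² = 3.54/(1.34)² = 1.9715 atm
P = 20.232 − 1.9715 = 18.26 atm

P ≈ 18.26 atm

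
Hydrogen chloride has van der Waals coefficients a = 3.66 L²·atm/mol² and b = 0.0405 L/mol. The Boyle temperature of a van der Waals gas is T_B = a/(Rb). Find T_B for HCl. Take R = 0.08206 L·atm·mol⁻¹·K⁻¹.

For a van der Waals gas the second virial coefficient B₂ = b − a/(RT) vanishes at T_B = a/(Rb).
T_B = 3.66/(0.08206×0.0405) = 3.66/0.0033234 = 1101 K

T_B ≈ 1101 K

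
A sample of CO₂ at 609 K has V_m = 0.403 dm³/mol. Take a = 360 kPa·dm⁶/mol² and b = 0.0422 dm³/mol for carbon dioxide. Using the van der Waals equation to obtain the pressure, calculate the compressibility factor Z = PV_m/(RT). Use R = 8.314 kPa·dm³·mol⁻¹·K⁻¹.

P = RT/(V_m − b) − a/V_m² = (8.314)(609)/(0.403 − 0.0422) − 360/(0.403)²
  = 5063.2/0.36080 − 2216.6 = 14033 − 2216.6 = 11816 kPa
Z = PV_m/(RT) = (11816)(0.403)/((8.314)(609)) = 4761.8/5063.2 = 0.9405

Z ≈ 0.9405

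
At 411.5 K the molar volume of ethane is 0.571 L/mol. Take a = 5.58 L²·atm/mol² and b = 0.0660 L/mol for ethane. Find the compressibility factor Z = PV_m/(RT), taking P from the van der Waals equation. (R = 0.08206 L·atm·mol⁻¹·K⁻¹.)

P = RT/(V_m − b) − a/V_m² = (0.08206)(411.5)/(0.571 − 0.0660) − 5.58/(0.571)²
  = 33.768/0.50500 − 17.114 = 66.867 − 17.114 = 49.753 atm
Z = PV_m/(RT) = (49.753)(0.571)/((0.08206)(411.5)) = 28.409/33.768 = 0.8413

Z ≈ 0.8413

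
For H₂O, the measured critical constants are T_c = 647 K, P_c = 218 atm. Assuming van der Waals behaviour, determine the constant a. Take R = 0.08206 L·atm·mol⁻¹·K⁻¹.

a ≈ 5.455 L²·atm/mol²

From T_c = 8a/(27Rb) and P_c = a/(27b²): a = 27 R² T_c²/(64 P_c).
a = 27×(0.08206)²×(647)²/(64×218) = 76109/13952 = 5.455 L²·atm/mol²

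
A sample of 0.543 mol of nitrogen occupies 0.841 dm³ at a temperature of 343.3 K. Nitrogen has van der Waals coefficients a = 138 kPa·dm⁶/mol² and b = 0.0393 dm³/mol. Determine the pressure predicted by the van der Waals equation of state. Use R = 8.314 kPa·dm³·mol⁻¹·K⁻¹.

P ≈ 1833 kPa

P = nRT/(V − nb) − a n²/V²
nRT/(V − nb) = (0.543)(8.314)(343.3)/(0.841 − 0.543×0.0393) = 1549.8/0.81966 = 1890.8 kPa
a n²/V² = (138)(0.543)²/(0.841)² = 57.529 kPa
P = 1890.8 − 57.529 = 1833 kPa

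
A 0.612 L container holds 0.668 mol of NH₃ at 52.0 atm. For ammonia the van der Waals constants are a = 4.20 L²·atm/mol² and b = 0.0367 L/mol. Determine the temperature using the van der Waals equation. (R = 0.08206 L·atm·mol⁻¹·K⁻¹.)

T ≈ 610.9 K

T = (P + a n²/V²)(V − nb)/(nR)
P + a n²/V² = 52.0 + (4.20)(0.668)²/(0.612)² = 57.004 atm
V − nb = 0.612 − (0.668)(0.0367) = 0.58748 L
T = (57.004)(0.58748)/((0.668)(0.08206)) = 610.9 K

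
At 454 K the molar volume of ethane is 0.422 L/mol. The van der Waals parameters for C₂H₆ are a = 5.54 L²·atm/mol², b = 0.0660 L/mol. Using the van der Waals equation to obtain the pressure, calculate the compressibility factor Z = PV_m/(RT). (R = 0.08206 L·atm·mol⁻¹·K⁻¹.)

P = RT/(V_m − b) − a/V_m² = (0.08206)(454)/(0.422 − 0.0660) − 5.54/(0.422)²
  = 37.255/0.35600 − 31.109 = 104.65 − 31.109 = 73.54 atm
Z = PV_m/(RT) = (73.54)(0.422)/((0.08206)(454)) = 31.034/37.255 = 0.8330

Z ≈ 0.8330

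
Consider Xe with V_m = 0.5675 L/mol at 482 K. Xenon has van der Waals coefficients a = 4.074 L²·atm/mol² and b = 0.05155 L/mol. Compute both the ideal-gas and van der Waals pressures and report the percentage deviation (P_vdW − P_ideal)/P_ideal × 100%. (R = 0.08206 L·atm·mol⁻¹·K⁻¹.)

Ideal: P_ideal = RT/V_m = (0.08206)(482)/0.5675 = 69.6968 atm
vdW: P = RT/(V_m − b) − a/V_m² = 39.5529/0.515950 − 4.074/0.322056 = 76.6603 − 12.6500 = 64.0103 atm
% deviation = (64.0103 − 69.6968)/69.6968 × 100% = -8.16%

-8.16 %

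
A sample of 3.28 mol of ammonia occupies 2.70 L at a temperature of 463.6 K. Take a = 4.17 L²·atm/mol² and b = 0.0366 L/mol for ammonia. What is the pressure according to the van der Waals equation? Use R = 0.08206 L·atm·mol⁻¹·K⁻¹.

P ≈ 42.21 atm

P = nRT/(V − nb) − a n²/V²
nRT/(V − nb) = (3.28)(0.08206)(463.6)/(2.70 − 3.28×0.0366) = 124.78/2.5800 = 48.364 atm
a n²/V² = (4.17)(3.28)²/(2.70)² = 6.1540 atm
P = 48.364 − 6.1540 = 42.21 atm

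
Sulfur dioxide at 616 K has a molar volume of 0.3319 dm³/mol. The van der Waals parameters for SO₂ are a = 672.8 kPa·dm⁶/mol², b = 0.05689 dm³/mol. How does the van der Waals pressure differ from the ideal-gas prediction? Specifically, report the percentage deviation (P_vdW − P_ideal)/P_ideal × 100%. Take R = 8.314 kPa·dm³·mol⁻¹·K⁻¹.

-18.89 %

Ideal: P_ideal = RT/V_m = (8.314)(616)/0.3319 = 15430.6 kPa
vdW: P = RT/(V_m − b) − a/V_m² = 5121.42/0.275010 − 672.8/0.110158 = 18622.7 − 6107.59 = 12515.1 kPa
% deviation = (12515.1 − 15430.6)/15430.6 × 100% = -18.89%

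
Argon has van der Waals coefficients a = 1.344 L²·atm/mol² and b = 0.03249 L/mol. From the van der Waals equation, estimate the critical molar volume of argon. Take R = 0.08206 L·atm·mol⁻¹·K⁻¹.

V_m,c ≈ 0.09747 L/mol

For a van der Waals gas, V_m,c = 3b.
V_m,c = 3×0.03249 = 0.09747 L/mol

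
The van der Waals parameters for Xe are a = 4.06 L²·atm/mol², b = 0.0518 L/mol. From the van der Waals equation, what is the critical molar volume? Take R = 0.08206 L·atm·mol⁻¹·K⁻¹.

V_m,c ≈ 0.1554 L/mol

For a van der Waals gas, V_m,c = 3b.
V_m,c = 3×0.0518 = 0.1554 L/mol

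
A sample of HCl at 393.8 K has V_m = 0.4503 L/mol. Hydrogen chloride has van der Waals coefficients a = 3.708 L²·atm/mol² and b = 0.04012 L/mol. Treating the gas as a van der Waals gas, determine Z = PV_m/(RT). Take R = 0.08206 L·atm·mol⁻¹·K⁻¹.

Z ≈ 0.8430

P = RT/(V_m − b) − a/V_m² = (0.08206)(393.8)/(0.4503 − 0.04012) − 3.708/(0.4503)²
  = 32.315/0.41018 − 18.287 = 78.782 − 18.287 = 60.495 atm
Z = PV_m/(RT) = (60.495)(0.4503)/((0.08206)(393.8)) = 27.241/32.315 = 0.8430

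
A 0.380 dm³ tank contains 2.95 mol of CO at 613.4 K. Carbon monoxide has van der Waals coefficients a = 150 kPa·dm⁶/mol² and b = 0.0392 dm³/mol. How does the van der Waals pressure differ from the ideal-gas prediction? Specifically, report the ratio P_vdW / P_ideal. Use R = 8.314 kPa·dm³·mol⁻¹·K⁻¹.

P_vdW / P_ideal ≈ 1.209

Ideal: P_ideal = nRT/V = (2.95)(8.314)(613.4)/0.380 = 39590.6 kPa
vdW: P = nRT/(V − nb) − a n²/V² = 15044.4/0.264360 − 1305.38/0.144400 = 56908.8 − 9040.03 = 47868.8 kPa
Ratio = 47868.8/39590.6 = 1.209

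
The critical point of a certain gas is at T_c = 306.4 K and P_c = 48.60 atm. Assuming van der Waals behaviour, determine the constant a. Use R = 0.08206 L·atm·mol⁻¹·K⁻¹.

From T_c = 8a/(27Rb) and P_c = a/(27b²): a = 27 R² T_c²/(64 P_c).
a = 27×(0.08206)²×(306.4)²/(64×48.60) = 17069/3110.4 = 5.488 L²·atm/mol²

a ≈ 5.488 L²·atm/mol²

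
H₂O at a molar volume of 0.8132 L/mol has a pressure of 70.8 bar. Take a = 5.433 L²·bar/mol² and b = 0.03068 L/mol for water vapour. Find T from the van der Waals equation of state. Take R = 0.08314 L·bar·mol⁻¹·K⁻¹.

T ≈ 743.7 K

T = (P + a/V_m²)(V_m − b)/R
P + a/V_m² = 70.8 + 5.433/(0.8132)² = 79.016 bar
V_m − b = 0.8132 − 0.03068 = 0.78252 L/mol
T = (79.016)(0.78252)/0.08314 = 743.7 K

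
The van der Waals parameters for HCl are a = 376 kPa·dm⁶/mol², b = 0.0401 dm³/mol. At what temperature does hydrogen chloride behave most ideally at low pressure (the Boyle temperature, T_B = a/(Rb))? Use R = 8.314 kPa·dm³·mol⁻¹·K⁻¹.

T_B ≈ 1128 K

For a van der Waals gas the second virial coefficient B₂ = b − a/(RT) vanishes at T_B = a/(Rb).
T_B = 376/(8.314×0.0401) = 376/0.33339 = 1128 K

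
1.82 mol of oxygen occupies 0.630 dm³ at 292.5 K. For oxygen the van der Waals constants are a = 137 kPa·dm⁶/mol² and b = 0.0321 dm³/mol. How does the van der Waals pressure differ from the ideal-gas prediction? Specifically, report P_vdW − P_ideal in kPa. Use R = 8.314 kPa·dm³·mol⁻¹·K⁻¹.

Ideal: P_ideal = nRT/V = (1.82)(8.314)(292.5)/0.630 = 7025.33 kPa
vdW: P = nRT/(V − nb) − a n²/V² = 4425.96/0.571578 − 453.799/0.396900 = 7743.41 − 1143.36 = 6600.05 kPa
ΔP = 6600.05 − 7025.33 = -425.3 kPa

ΔP ≈ -425.3 kPa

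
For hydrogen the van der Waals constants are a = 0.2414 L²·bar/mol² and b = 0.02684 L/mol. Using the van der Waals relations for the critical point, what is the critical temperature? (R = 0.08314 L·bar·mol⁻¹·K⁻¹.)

T_c ≈ 32.05 K

For a van der Waals gas, T_c = 8a/(27Rb).
T_c = 8×0.2414/(27×0.08314×0.02684) = 1.9312/0.060250 = 32.05 K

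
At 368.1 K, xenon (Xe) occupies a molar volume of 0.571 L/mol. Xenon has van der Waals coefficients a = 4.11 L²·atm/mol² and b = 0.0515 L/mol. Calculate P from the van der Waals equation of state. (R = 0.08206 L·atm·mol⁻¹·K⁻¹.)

P ≈ 45.54 atm

P = RT/(V_m − b) − a/V_m²
RT/(V_m − b) = (0.08206)(368.1)/(0.571 − 0.0515) = 30.206/0.51950 = 58.144 atm
a/V_m² = 4.11/(0.571)² = 12.606 atm
P = 58.144 − 12.606 = 45.54 atm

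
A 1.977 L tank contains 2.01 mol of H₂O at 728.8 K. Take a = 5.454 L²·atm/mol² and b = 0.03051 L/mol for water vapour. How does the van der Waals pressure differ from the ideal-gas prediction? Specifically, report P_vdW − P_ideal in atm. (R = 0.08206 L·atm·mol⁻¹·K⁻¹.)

Ideal: P_ideal = nRT/V = (2.01)(0.08206)(728.8)/1.977 = 60.8036 atm
vdW: P = nRT/(V − nb) − a n²/V² = 120.209/1.91567 − 22.0347/3.90853 = 62.7504 − 5.63759 = 57.1128 atm
ΔP = 57.1128 − 60.8036 = -3.691 atm

ΔP ≈ -3.691 atm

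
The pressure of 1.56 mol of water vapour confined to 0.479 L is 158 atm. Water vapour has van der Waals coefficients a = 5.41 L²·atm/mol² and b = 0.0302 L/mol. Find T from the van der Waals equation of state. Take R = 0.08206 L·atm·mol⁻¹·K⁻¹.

T ≈ 726.6 K

T = (P + a n²/V²)(V − nb)/(nR)
P + a n²/V² = 158 + (5.41)(1.56)²/(0.479)² = 215.38 atm
V − nb = 0.479 − (1.56)(0.0302) = 0.43189 L
T = (215.38)(0.43189)/((1.56)(0.08206)) = 726.6 K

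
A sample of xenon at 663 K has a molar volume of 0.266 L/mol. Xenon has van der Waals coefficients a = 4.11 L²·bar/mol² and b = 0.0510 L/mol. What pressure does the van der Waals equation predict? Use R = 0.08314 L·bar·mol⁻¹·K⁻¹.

P ≈ 198.3 bar

P = RT/(V_m − b) − a/V_m²
RT/(V_m − b) = (0.08314)(663)/(0.266 − 0.0510) = 55.122/0.21500 = 256.38 bar
a/V_m² = 4.11/(0.266)² = 58.087 bar
P = 256.38 − 58.087 = 198.3 bar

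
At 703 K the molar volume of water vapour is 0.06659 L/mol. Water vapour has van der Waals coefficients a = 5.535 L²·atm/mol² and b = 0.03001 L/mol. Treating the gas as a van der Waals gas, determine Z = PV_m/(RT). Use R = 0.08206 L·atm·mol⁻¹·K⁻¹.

P = RT/(V_m − b) − a/V_m² = (0.08206)(703)/(0.06659 − 0.03001) − 5.535/(0.06659)²
  = 57.688/0.036580 − 1248.2 = 1577.0 − 1248.2 = 328.8 atm
Z = PV_m/(RT) = (328.8)(0.06659)/((0.08206)(703)) = 21.895/57.688 = 0.3795

Z ≈ 0.3795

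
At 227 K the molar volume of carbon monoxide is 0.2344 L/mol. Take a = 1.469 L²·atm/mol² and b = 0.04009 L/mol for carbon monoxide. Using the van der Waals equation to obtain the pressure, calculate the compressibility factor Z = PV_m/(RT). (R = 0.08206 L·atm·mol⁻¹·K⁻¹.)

P = RT/(V_m − b) − a/V_m² = (0.08206)(227)/(0.2344 − 0.04009) − 1.469/(0.2344)²
  = 18.628/0.19431 − 26.737 = 95.867 − 26.737 = 69.130 atm
Z = PV_m/(RT) = (69.130)(0.2344)/((0.08206)(227)) = 16.204/18.628 = 0.8699

Z ≈ 0.8699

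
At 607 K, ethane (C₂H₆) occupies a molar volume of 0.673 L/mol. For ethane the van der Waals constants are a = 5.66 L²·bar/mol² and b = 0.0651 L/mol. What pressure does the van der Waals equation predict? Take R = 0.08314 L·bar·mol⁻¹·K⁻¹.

P = RT/(V_m − b) − a/V_m²
RT/(V_m − b) = (0.08314)(607)/(0.673 − 0.0651) = 50.466/0.60790 = 83.017 bar
a/V_m² = 5.66/(0.673)² = 12.496 bar
P = 83.017 − 12.496 = 70.52 bar

P ≈ 70.52 bar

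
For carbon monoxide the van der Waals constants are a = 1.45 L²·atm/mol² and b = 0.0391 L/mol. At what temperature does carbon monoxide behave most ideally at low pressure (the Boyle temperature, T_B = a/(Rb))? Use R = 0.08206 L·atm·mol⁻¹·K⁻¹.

For a van der Waals gas the second virial coefficient B₂ = b − a/(RT) vanishes at T_B = a/(Rb).
T_B = 1.45/(0.08206×0.0391) = 1.45/0.0032085 = 451.9 K

T_B ≈ 451.9 K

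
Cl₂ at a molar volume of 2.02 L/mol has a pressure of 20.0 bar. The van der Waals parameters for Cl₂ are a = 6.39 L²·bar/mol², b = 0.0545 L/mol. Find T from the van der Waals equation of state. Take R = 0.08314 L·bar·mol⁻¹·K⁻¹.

T = (P + a/V_m²)(V_m − b)/R
P + a/V_m² = 20.0 + 6.39/(2.02)² = 21.566 bar
V_m − b = 2.02 − 0.0545 = 1.9655 L/mol
T = (21.566)(1.9655)/0.08314 = 509.8 K

T ≈ 509.8 K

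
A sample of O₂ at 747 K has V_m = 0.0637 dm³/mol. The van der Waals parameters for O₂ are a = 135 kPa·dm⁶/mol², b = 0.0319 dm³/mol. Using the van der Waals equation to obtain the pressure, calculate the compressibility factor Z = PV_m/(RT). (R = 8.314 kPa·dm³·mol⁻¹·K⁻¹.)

P = RT/(V_m − b) − a/V_m² = (8.314)(747)/(0.0637 − 0.0319) − 135/(0.0637)²
  = 6210.6/0.031800 − 33270 = 195302 − 33270 = 162032 kPa
Z = PV_m/(RT) = (162032)(0.0637)/((8.314)(747)) = 10321/6210.6 = 1.662

Z ≈ 1.662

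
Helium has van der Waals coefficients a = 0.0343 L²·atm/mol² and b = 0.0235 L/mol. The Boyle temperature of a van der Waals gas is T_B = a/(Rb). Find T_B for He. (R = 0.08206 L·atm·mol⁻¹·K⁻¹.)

For a van der Waals gas the second virial coefficient B₂ = b − a/(RT) vanishes at T_B = a/(Rb).
T_B = 0.0343/(0.08206×0.0235) = 0.0343/0.0019284 = 17.79 K

T_B ≈ 17.79 K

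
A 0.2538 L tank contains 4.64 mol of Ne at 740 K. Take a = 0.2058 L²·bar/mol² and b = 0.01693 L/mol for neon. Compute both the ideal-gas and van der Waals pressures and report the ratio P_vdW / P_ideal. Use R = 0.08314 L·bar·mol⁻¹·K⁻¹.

P_vdW / P_ideal ≈ 1.387

Ideal: P_ideal = nRT/V = (4.64)(0.08314)(740)/0.2538 = 1124.78 bar
vdW: P = nRT/(V − nb) − a n²/V² = 285.470/0.175245 − 4.43079/0.0644144 = 1628.98 − 68.7857 = 1560.19 bar
Ratio = 1560.19/1124.78 = 1.387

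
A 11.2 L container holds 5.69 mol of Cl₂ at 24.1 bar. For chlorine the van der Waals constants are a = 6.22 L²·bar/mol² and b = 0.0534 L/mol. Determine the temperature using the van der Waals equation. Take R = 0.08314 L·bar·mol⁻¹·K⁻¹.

T ≈ 592.1 K

T = (P + a n²/V²)(V − nb)/(nR)
P + a n²/V² = 24.1 + (6.22)(5.69)²/(11.2)² = 25.705 bar
V − nb = 11.2 − (5.69)(0.0534) = 10.896 L
T = (25.705)(10.896)/((5.69)(0.08314)) = 592.1 K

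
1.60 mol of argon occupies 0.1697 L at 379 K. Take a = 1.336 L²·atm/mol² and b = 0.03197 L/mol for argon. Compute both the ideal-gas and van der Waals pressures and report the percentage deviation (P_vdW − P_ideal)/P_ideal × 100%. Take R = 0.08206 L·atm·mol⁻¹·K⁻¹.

Ideal: P_ideal = nRT/V = (1.60)(0.08206)(379)/0.1697 = 293.230 atm
vdW: P = nRT/(V − nb) − a n²/V² = 49.7612/0.118548 − 3.42016/0.0287981 = 419.756 − 118.763 = 300.993 atm
% deviation = (300.993 − 293.230)/293.230 × 100% = 2.65%

2.65 %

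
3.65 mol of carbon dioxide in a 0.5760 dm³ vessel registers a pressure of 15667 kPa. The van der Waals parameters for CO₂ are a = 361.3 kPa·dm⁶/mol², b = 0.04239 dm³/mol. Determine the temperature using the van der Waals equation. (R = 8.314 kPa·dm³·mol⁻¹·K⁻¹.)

T ≈ 418.9 K

T = (P + a n²/V²)(V − nb)/(nR)
P + a n²/V² = 15667 + (361.3)(3.65)²/(0.5760)² = 30175 kPa
V − nb = 0.5760 − (3.65)(0.04239) = 0.42128 dm³
T = (30175)(0.42128)/((3.65)(8.314)) = 418.9 K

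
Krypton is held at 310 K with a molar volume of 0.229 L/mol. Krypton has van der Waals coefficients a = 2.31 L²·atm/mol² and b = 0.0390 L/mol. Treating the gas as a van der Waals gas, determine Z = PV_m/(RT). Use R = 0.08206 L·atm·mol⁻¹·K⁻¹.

Z ≈ 0.8087

P = RT/(V_m − b) − a/V_m² = (0.08206)(310)/(0.229 − 0.0390) − 2.31/(0.229)²
  = 25.439/0.19000 − 44.050 = 133.89 − 44.050 = 89.84 atm
Z = PV_m/(RT) = (89.84)(0.229)/((0.08206)(310)) = 20.573/25.439 = 0.8087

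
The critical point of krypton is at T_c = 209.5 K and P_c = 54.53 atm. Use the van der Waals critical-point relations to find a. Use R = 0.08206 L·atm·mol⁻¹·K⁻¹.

From T_c = 8a/(27Rb) and P_c = a/(27b²): a = 27 R² T_c²/(64 P_c).
a = 27×(0.08206)²×(209.5)²/(64×54.53) = 7979.9/3489.9 = 2.287 L²·atm/mol²

a ≈ 2.287 L²·atm/mol²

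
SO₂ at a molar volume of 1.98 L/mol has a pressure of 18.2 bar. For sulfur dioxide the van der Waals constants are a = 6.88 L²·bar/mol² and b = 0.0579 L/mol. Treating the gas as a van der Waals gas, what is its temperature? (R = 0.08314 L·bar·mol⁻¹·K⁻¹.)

T ≈ 461.3 K

T = (P + a/V_m²)(V_m − b)/R
P + a/V_m² = 18.2 + 6.88/(1.98)² = 19.955 bar
V_m − b = 1.98 − 0.0579 = 1.9221 L/mol
T = (19.955)(1.9221)/0.08314 = 461.3 K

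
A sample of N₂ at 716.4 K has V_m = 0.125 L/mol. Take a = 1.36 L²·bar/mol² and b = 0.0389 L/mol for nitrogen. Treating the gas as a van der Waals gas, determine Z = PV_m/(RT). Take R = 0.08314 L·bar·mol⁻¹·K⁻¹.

Z ≈ 1.269

P = RT/(V_m − b) − a/V_m² = (0.08314)(716.4)/(0.125 − 0.0389) − 1.36/(0.125)²
  = 59.561/0.086100 − 87.040 = 691.77 − 87.040 = 604.73 bar
Z = PV_m/(RT) = (604.73)(0.125)/((0.08314)(716.4)) = 75.591/59.561 = 1.269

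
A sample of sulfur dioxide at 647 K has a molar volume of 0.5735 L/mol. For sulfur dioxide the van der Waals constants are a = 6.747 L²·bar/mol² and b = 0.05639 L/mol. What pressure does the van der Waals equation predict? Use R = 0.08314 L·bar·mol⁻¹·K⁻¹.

P ≈ 83.51 bar

P = RT/(V_m − b) − a/V_m²
RT/(V_m − b) = (0.08314)(647)/(0.5735 − 0.05639) = 53.792/0.51711 = 104.02 bar
a/V_m² = 6.747/(0.5735)² = 20.514 bar
P = 104.02 − 20.514 = 83.51 bar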